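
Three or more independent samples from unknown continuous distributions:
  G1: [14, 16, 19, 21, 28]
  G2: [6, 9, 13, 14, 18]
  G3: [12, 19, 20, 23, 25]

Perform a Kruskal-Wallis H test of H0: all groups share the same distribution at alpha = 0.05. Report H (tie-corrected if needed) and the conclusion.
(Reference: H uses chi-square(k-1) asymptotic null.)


Step 1: Combine all N = 15 observations and assign midranks.
sorted (value, group, rank): (6,G2,1), (9,G2,2), (12,G3,3), (13,G2,4), (14,G1,5.5), (14,G2,5.5), (16,G1,7), (18,G2,8), (19,G1,9.5), (19,G3,9.5), (20,G3,11), (21,G1,12), (23,G3,13), (25,G3,14), (28,G1,15)
Step 2: Sum ranks within each group.
R_1 = 49 (n_1 = 5)
R_2 = 20.5 (n_2 = 5)
R_3 = 50.5 (n_3 = 5)
Step 3: H = 12/(N(N+1)) * sum(R_i^2/n_i) - 3(N+1)
     = 12/(15*16) * (49^2/5 + 20.5^2/5 + 50.5^2/5) - 3*16
     = 0.050000 * 1074.3 - 48
     = 5.715000.
Step 4: Ties present; correction factor C = 1 - 12/(15^3 - 15) = 0.996429. Corrected H = 5.715000 / 0.996429 = 5.735484.
Step 5: Under H0, H ~ chi^2(2); p-value = 0.056827.
Step 6: alpha = 0.05. fail to reject H0.

H = 5.7355, df = 2, p = 0.056827, fail to reject H0.


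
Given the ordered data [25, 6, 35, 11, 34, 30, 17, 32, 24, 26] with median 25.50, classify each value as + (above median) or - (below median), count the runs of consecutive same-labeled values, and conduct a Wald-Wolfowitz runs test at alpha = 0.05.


Step 1: Compute median = 25.50; label A = above, B = below.
Labels in order: BBABAABABA  (n_A = 5, n_B = 5)
Step 2: Count runs R = 8.
Step 3: Under H0 (random ordering), E[R] = 2*n_A*n_B/(n_A+n_B) + 1 = 2*5*5/10 + 1 = 6.0000.
        Var[R] = 2*n_A*n_B*(2*n_A*n_B - n_A - n_B) / ((n_A+n_B)^2 * (n_A+n_B-1)) = 2000/900 = 2.2222.
        SD[R] = 1.4907.
Step 4: Continuity-corrected z = (R - 0.5 - E[R]) / SD[R] = (8 - 0.5 - 6.0000) / 1.4907 = 1.0062.
Step 5: Two-sided p-value via normal approximation = 2*(1 - Phi(|z|)) = 0.314305.
Step 6: alpha = 0.05. fail to reject H0.

R = 8, z = 1.0062, p = 0.314305, fail to reject H0.


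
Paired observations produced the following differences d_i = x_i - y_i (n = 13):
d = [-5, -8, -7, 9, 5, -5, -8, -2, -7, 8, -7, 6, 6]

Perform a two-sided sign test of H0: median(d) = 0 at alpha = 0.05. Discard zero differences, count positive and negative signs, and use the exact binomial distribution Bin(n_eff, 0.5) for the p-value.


Step 1: Discard zero differences. Original n = 13; n_eff = number of nonzero differences = 13.
Nonzero differences (with sign): -5, -8, -7, +9, +5, -5, -8, -2, -7, +8, -7, +6, +6
Step 2: Count signs: positive = 5, negative = 8.
Step 3: Under H0: P(positive) = 0.5, so the number of positives S ~ Bin(13, 0.5).
Step 4: Two-sided exact p-value = sum of Bin(13,0.5) probabilities at or below the observed probability = 0.581055.
Step 5: alpha = 0.05. fail to reject H0.

n_eff = 13, pos = 5, neg = 8, p = 0.581055, fail to reject H0.


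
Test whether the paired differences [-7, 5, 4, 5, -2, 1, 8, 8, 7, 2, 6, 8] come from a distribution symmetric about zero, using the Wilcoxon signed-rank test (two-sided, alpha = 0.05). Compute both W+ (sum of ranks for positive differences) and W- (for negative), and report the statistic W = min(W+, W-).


Step 1: Drop any zero differences (none here) and take |d_i|.
|d| = [7, 5, 4, 5, 2, 1, 8, 8, 7, 2, 6, 8]
Step 2: Midrank |d_i| (ties get averaged ranks).
ranks: |7|->8.5, |5|->5.5, |4|->4, |5|->5.5, |2|->2.5, |1|->1, |8|->11, |8|->11, |7|->8.5, |2|->2.5, |6|->7, |8|->11
Step 3: Attach original signs; sum ranks with positive sign and with negative sign.
W+ = 5.5 + 4 + 5.5 + 1 + 11 + 11 + 8.5 + 2.5 + 7 + 11 = 67
W- = 8.5 + 2.5 = 11
(Check: W+ + W- = 78 should equal n(n+1)/2 = 78.)
Step 4: Test statistic W = min(W+, W-) = 11.
Step 5: Ties in |d|, so use the tie-corrected normal approximation.
        E[W] = n(n+1)/4 = 12*13/4 = 39.
        Tie groups: |d|=2 (t=2), |d|=5 (t=2), |d|=7 (t=2), |d|=8 (t=3); sum(t^3 - t) = 42.
        Var[W] = n(n+1)(2n+1)/24 - sum(t^3-t)/48 = 3900/24 - 42/48 = 161.625.
        z = (W - E[W]) / sqrt(Var[W]) = (11 - 39) / 12.7132 = -2.2024.
        Two-sided p = 2*Phi(z) = 0.027634.
Step 6: alpha = 0.05. reject H0.

W+ = 67, W- = 11, W = min = 11, p = 0.027634, reject H0.


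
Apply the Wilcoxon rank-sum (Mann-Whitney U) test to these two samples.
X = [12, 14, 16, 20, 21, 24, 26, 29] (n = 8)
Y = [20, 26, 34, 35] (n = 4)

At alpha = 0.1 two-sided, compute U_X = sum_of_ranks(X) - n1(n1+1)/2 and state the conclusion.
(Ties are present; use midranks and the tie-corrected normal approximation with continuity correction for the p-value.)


Step 1: Combine and sort all 12 observations; assign midranks.
sorted (value, group): (12,X), (14,X), (16,X), (20,X), (20,Y), (21,X), (24,X), (26,X), (26,Y), (29,X), (34,Y), (35,Y)
ranks: 12->1, 14->2, 16->3, 20->4.5, 20->4.5, 21->6, 24->7, 26->8.5, 26->8.5, 29->10, 34->11, 35->12
Step 2: Rank sum for X: R1 = 1 + 2 + 3 + 4.5 + 6 + 7 + 8.5 + 10 = 42.
Step 3: U_X = R1 - n1(n1+1)/2 = 42 - 8*9/2 = 42 - 36 = 6.
       U_Y = n1*n2 - U_X = 32 - 6 = 26.
Step 4: Ties are present, so use the tie-corrected normal approximation (with continuity correction) for the p-value.
Step 5: p-value = 0.105412; compare to alpha = 0.1. fail to reject H0.

U_X = 6, p = 0.105412, fail to reject H0 at alpha = 0.1.


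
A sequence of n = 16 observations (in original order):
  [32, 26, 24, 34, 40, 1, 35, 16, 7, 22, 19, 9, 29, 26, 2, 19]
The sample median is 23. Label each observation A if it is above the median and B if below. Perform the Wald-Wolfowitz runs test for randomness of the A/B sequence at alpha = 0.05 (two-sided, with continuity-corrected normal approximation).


Step 1: Compute median = 23; label A = above, B = below.
Labels in order: AAAAABABBBBBAABB  (n_A = 8, n_B = 8)
Step 2: Count runs R = 6.
Step 3: Under H0 (random ordering), E[R] = 2*n_A*n_B/(n_A+n_B) + 1 = 2*8*8/16 + 1 = 9.0000.
        Var[R] = 2*n_A*n_B*(2*n_A*n_B - n_A - n_B) / ((n_A+n_B)^2 * (n_A+n_B-1)) = 14336/3840 = 3.7333.
        SD[R] = 1.9322.
Step 4: Continuity-corrected z = (R + 0.5 - E[R]) / SD[R] = (6 + 0.5 - 9.0000) / 1.9322 = -1.2939.
Step 5: Two-sided p-value via normal approximation = 2*(1 - Phi(|z|)) = 0.195709.
Step 6: alpha = 0.05. fail to reject H0.

R = 6, z = -1.2939, p = 0.195709, fail to reject H0.


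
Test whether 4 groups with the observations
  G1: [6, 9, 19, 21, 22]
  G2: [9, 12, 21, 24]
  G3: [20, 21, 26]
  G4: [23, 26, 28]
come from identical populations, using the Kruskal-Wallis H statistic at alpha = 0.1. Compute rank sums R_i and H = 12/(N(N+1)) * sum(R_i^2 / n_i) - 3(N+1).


Step 1: Combine all N = 15 observations and assign midranks.
sorted (value, group, rank): (6,G1,1), (9,G1,2.5), (9,G2,2.5), (12,G2,4), (19,G1,5), (20,G3,6), (21,G1,8), (21,G2,8), (21,G3,8), (22,G1,10), (23,G4,11), (24,G2,12), (26,G3,13.5), (26,G4,13.5), (28,G4,15)
Step 2: Sum ranks within each group.
R_1 = 26.5 (n_1 = 5)
R_2 = 26.5 (n_2 = 4)
R_3 = 27.5 (n_3 = 3)
R_4 = 39.5 (n_4 = 3)
Step 3: H = 12/(N(N+1)) * sum(R_i^2/n_i) - 3(N+1)
     = 12/(15*16) * (26.5^2/5 + 26.5^2/4 + 27.5^2/3 + 39.5^2/3) - 3*16
     = 0.050000 * 1088.18 - 48
     = 6.408958.
Step 4: Ties present; correction factor C = 1 - 36/(15^3 - 15) = 0.989286. Corrected H = 6.408958 / 0.989286 = 6.478369.
Step 5: Under H0, H ~ chi^2(3); p-value = 0.090519.
Step 6: alpha = 0.1. reject H0.

H = 6.4784, df = 3, p = 0.090519, reject H0.


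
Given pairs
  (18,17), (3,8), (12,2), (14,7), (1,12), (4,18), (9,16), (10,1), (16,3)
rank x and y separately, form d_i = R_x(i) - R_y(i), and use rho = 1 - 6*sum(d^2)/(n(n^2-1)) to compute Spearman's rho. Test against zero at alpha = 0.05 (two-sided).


Step 1: Rank x and y separately (midranks; no ties here).
rank(x): 18->9, 3->2, 12->6, 14->7, 1->1, 4->3, 9->4, 10->5, 16->8
rank(y): 17->8, 8->5, 2->2, 7->4, 12->6, 18->9, 16->7, 1->1, 3->3
Step 2: d_i = R_x(i) - R_y(i); compute d_i^2.
  (9-8)^2=1, (2-5)^2=9, (6-2)^2=16, (7-4)^2=9, (1-6)^2=25, (3-9)^2=36, (4-7)^2=9, (5-1)^2=16, (8-3)^2=25
sum(d^2) = 146.
Step 3: rho = 1 - 6*146 / (9*(9^2 - 1)) = 1 - 876/720 = -0.216667.
Step 4: Under H0, t = rho * sqrt((n-2)/(1-rho^2)) = -0.5872 ~ t(7).
Step 5: Two-sided p-value from the t-distribution with 7 df = 0.575515.
Step 6: alpha = 0.05. fail to reject H0.

rho = -0.2167, p = 0.575515, fail to reject H0 at alpha = 0.05.


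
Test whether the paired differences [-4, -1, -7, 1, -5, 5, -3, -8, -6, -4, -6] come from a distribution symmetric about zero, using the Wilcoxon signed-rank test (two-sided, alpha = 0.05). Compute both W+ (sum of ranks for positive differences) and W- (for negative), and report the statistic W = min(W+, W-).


Step 1: Drop any zero differences (none here) and take |d_i|.
|d| = [4, 1, 7, 1, 5, 5, 3, 8, 6, 4, 6]
Step 2: Midrank |d_i| (ties get averaged ranks).
ranks: |4|->4.5, |1|->1.5, |7|->10, |1|->1.5, |5|->6.5, |5|->6.5, |3|->3, |8|->11, |6|->8.5, |4|->4.5, |6|->8.5
Step 3: Attach original signs; sum ranks with positive sign and with negative sign.
W+ = 1.5 + 6.5 = 8
W- = 4.5 + 1.5 + 10 + 6.5 + 3 + 11 + 8.5 + 4.5 + 8.5 = 58
(Check: W+ + W- = 66 should equal n(n+1)/2 = 66.)
Step 4: Test statistic W = min(W+, W-) = 8.
Step 5: Ties in |d|, so use the tie-corrected normal approximation.
        E[W] = n(n+1)/4 = 11*12/4 = 33.
        Tie groups: |d|=1 (t=2), |d|=4 (t=2), |d|=5 (t=2), |d|=6 (t=2); sum(t^3 - t) = 24.
        Var[W] = n(n+1)(2n+1)/24 - sum(t^3-t)/48 = 3036/24 - 24/48 = 126.
        z = (W - E[W]) / sqrt(Var[W]) = (8 - 33) / 11.2250 = -2.2272.
        Two-sided p = 2*Phi(z) = 0.025935.
Step 6: alpha = 0.05. reject H0.

W+ = 8, W- = 58, W = min = 8, p = 0.025935, reject H0.


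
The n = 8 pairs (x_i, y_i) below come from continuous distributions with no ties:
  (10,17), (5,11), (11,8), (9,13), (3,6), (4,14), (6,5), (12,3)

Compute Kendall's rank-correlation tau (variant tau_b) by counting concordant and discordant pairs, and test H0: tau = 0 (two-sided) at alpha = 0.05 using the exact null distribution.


Step 1: Enumerate the 28 unordered pairs (i,j) with i<j and classify each by sign(x_j-x_i) * sign(y_j-y_i).
  (1,2):dx=-5,dy=-6->C; (1,3):dx=+1,dy=-9->D; (1,4):dx=-1,dy=-4->C; (1,5):dx=-7,dy=-11->C
  (1,6):dx=-6,dy=-3->C; (1,7):dx=-4,dy=-12->C; (1,8):dx=+2,dy=-14->D; (2,3):dx=+6,dy=-3->D
  (2,4):dx=+4,dy=+2->C; (2,5):dx=-2,dy=-5->C; (2,6):dx=-1,dy=+3->D; (2,7):dx=+1,dy=-6->D
  (2,8):dx=+7,dy=-8->D; (3,4):dx=-2,dy=+5->D; (3,5):dx=-8,dy=-2->C; (3,6):dx=-7,dy=+6->D
  (3,7):dx=-5,dy=-3->C; (3,8):dx=+1,dy=-5->D; (4,5):dx=-6,dy=-7->C; (4,6):dx=-5,dy=+1->D
  (4,7):dx=-3,dy=-8->C; (4,8):dx=+3,dy=-10->D; (5,6):dx=+1,dy=+8->C; (5,7):dx=+3,dy=-1->D
  (5,8):dx=+9,dy=-3->D; (6,7):dx=+2,dy=-9->D; (6,8):dx=+8,dy=-11->D; (7,8):dx=+6,dy=-2->D
Step 2: C = 12, D = 16, total pairs = 28.
Step 3: tau = (C - D)/(n(n-1)/2) = (12 - 16)/28 = -0.142857.
Step 4: Exact two-sided p-value (enumerate n! = 40320 permutations of y under H0): p = 0.719544.
Step 5: alpha = 0.05. fail to reject H0.

tau_b = -0.1429 (C=12, D=16), p = 0.719544, fail to reject H0.


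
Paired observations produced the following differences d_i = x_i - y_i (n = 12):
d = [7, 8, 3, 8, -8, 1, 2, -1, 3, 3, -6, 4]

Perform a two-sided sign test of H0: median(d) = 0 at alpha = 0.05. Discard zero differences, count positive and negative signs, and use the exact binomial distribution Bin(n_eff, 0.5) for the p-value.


Step 1: Discard zero differences. Original n = 12; n_eff = number of nonzero differences = 12.
Nonzero differences (with sign): +7, +8, +3, +8, -8, +1, +2, -1, +3, +3, -6, +4
Step 2: Count signs: positive = 9, negative = 3.
Step 3: Under H0: P(positive) = 0.5, so the number of positives S ~ Bin(12, 0.5).
Step 4: Two-sided exact p-value = sum of Bin(12,0.5) probabilities at or below the observed probability = 0.145996.
Step 5: alpha = 0.05. fail to reject H0.

n_eff = 12, pos = 9, neg = 3, p = 0.145996, fail to reject H0.


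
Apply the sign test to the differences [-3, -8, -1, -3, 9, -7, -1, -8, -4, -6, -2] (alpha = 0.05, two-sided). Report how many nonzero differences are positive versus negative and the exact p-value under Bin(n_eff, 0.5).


Step 1: Discard zero differences. Original n = 11; n_eff = number of nonzero differences = 11.
Nonzero differences (with sign): -3, -8, -1, -3, +9, -7, -1, -8, -4, -6, -2
Step 2: Count signs: positive = 1, negative = 10.
Step 3: Under H0: P(positive) = 0.5, so the number of positives S ~ Bin(11, 0.5).
Step 4: Two-sided exact p-value = sum of Bin(11,0.5) probabilities at or below the observed probability = 0.011719.
Step 5: alpha = 0.05. reject H0.

n_eff = 11, pos = 1, neg = 10, p = 0.011719, reject H0.


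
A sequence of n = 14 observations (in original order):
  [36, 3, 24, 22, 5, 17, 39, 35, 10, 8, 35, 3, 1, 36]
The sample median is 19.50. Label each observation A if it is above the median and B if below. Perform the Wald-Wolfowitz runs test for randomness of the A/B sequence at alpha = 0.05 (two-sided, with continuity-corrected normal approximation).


Step 1: Compute median = 19.50; label A = above, B = below.
Labels in order: ABAABBAABBABBA  (n_A = 7, n_B = 7)
Step 2: Count runs R = 9.
Step 3: Under H0 (random ordering), E[R] = 2*n_A*n_B/(n_A+n_B) + 1 = 2*7*7/14 + 1 = 8.0000.
        Var[R] = 2*n_A*n_B*(2*n_A*n_B - n_A - n_B) / ((n_A+n_B)^2 * (n_A+n_B-1)) = 8232/2548 = 3.2308.
        SD[R] = 1.7974.
Step 4: Continuity-corrected z = (R - 0.5 - E[R]) / SD[R] = (9 - 0.5 - 8.0000) / 1.7974 = 0.2782.
Step 5: Two-sided p-value via normal approximation = 2*(1 - Phi(|z|)) = 0.780879.
Step 6: alpha = 0.05. fail to reject H0.

R = 9, z = 0.2782, p = 0.780879, fail to reject H0.


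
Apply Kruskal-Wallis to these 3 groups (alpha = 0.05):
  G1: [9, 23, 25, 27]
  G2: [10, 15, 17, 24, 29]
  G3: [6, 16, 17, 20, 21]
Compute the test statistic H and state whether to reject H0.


Step 1: Combine all N = 14 observations and assign midranks.
sorted (value, group, rank): (6,G3,1), (9,G1,2), (10,G2,3), (15,G2,4), (16,G3,5), (17,G2,6.5), (17,G3,6.5), (20,G3,8), (21,G3,9), (23,G1,10), (24,G2,11), (25,G1,12), (27,G1,13), (29,G2,14)
Step 2: Sum ranks within each group.
R_1 = 37 (n_1 = 4)
R_2 = 38.5 (n_2 = 5)
R_3 = 29.5 (n_3 = 5)
Step 3: H = 12/(N(N+1)) * sum(R_i^2/n_i) - 3(N+1)
     = 12/(14*15) * (37^2/4 + 38.5^2/5 + 29.5^2/5) - 3*15
     = 0.057143 * 812.75 - 45
     = 1.442857.
Step 4: Ties present; correction factor C = 1 - 6/(14^3 - 14) = 0.997802. Corrected H = 1.442857 / 0.997802 = 1.446035.
Step 5: Under H0, H ~ chi^2(2); p-value = 0.485286.
Step 6: alpha = 0.05. fail to reject H0.

H = 1.4460, df = 2, p = 0.485286, fail to reject H0.


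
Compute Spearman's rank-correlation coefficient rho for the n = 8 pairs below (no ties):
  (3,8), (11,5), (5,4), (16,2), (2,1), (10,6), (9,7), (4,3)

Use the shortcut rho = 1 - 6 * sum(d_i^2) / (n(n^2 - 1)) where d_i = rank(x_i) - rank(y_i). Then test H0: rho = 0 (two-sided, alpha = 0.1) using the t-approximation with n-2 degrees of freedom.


Step 1: Rank x and y separately (midranks; no ties here).
rank(x): 3->2, 11->7, 5->4, 16->8, 2->1, 10->6, 9->5, 4->3
rank(y): 8->8, 5->5, 4->4, 2->2, 1->1, 6->6, 7->7, 3->3
Step 2: d_i = R_x(i) - R_y(i); compute d_i^2.
  (2-8)^2=36, (7-5)^2=4, (4-4)^2=0, (8-2)^2=36, (1-1)^2=0, (6-6)^2=0, (5-7)^2=4, (3-3)^2=0
sum(d^2) = 80.
Step 3: rho = 1 - 6*80 / (8*(8^2 - 1)) = 1 - 480/504 = 0.047619.
Step 4: Under H0, t = rho * sqrt((n-2)/(1-rho^2)) = 0.1168 ~ t(6).
Step 5: Two-sided p-value from the t-distribution with 6 df = 0.910849.
Step 6: alpha = 0.1. fail to reject H0.

rho = 0.0476, p = 0.910849, fail to reject H0 at alpha = 0.1.


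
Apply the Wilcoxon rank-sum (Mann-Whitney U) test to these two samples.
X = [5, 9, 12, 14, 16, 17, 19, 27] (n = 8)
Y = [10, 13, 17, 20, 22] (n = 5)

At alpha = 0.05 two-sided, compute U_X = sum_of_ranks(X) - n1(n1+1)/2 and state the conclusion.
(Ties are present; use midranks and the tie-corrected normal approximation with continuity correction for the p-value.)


Step 1: Combine and sort all 13 observations; assign midranks.
sorted (value, group): (5,X), (9,X), (10,Y), (12,X), (13,Y), (14,X), (16,X), (17,X), (17,Y), (19,X), (20,Y), (22,Y), (27,X)
ranks: 5->1, 9->2, 10->3, 12->4, 13->5, 14->6, 16->7, 17->8.5, 17->8.5, 19->10, 20->11, 22->12, 27->13
Step 2: Rank sum for X: R1 = 1 + 2 + 4 + 6 + 7 + 8.5 + 10 + 13 = 51.5.
Step 3: U_X = R1 - n1(n1+1)/2 = 51.5 - 8*9/2 = 51.5 - 36 = 15.5.
       U_Y = n1*n2 - U_X = 40 - 15.5 = 24.5.
Step 4: Ties are present, so use the tie-corrected normal approximation (with continuity correction) for the p-value.
Step 5: p-value = 0.557643; compare to alpha = 0.05. fail to reject H0.

U_X = 15.5, p = 0.557643, fail to reject H0 at alpha = 0.05.


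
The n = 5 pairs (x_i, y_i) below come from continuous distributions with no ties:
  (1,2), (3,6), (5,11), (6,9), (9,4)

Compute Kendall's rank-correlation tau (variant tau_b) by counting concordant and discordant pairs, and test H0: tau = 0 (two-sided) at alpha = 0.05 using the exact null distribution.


Step 1: Enumerate the 10 unordered pairs (i,j) with i<j and classify each by sign(x_j-x_i) * sign(y_j-y_i).
  (1,2):dx=+2,dy=+4->C; (1,3):dx=+4,dy=+9->C; (1,4):dx=+5,dy=+7->C; (1,5):dx=+8,dy=+2->C
  (2,3):dx=+2,dy=+5->C; (2,4):dx=+3,dy=+3->C; (2,5):dx=+6,dy=-2->D; (3,4):dx=+1,dy=-2->D
  (3,5):dx=+4,dy=-7->D; (4,5):dx=+3,dy=-5->D
Step 2: C = 6, D = 4, total pairs = 10.
Step 3: tau = (C - D)/(n(n-1)/2) = (6 - 4)/10 = 0.200000.
Step 4: Exact two-sided p-value (enumerate n! = 120 permutations of y under H0): p = 0.816667.
Step 5: alpha = 0.05. fail to reject H0.

tau_b = 0.2000 (C=6, D=4), p = 0.816667, fail to reject H0.


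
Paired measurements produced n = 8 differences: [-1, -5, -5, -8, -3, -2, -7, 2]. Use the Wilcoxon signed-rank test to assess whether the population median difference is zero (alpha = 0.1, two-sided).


Step 1: Drop any zero differences (none here) and take |d_i|.
|d| = [1, 5, 5, 8, 3, 2, 7, 2]
Step 2: Midrank |d_i| (ties get averaged ranks).
ranks: |1|->1, |5|->5.5, |5|->5.5, |8|->8, |3|->4, |2|->2.5, |7|->7, |2|->2.5
Step 3: Attach original signs; sum ranks with positive sign and with negative sign.
W+ = 2.5 = 2.5
W- = 1 + 5.5 + 5.5 + 8 + 4 + 2.5 + 7 = 33.5
(Check: W+ + W- = 36 should equal n(n+1)/2 = 36.)
Step 4: Test statistic W = min(W+, W-) = 2.5.
Step 5: Ties in |d|, so use the tie-corrected normal approximation.
        E[W] = n(n+1)/4 = 8*9/4 = 18.
        Tie groups: |d|=2 (t=2), |d|=5 (t=2); sum(t^3 - t) = 12.
        Var[W] = n(n+1)(2n+1)/24 - sum(t^3-t)/48 = 1224/24 - 12/48 = 50.75.
        z = (W - E[W]) / sqrt(Var[W]) = (2.5 - 18) / 7.1239 = -2.1758.
        Two-sided p = 2*Phi(z) = 0.029572.
Step 6: alpha = 0.1. reject H0.

W+ = 2.5, W- = 33.5, W = min = 2.5, p = 0.029572, reject H0.


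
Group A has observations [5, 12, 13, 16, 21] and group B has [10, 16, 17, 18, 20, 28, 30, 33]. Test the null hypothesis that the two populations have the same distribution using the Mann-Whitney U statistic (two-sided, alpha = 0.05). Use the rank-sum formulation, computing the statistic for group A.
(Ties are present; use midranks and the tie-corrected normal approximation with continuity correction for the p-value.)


Step 1: Combine and sort all 13 observations; assign midranks.
sorted (value, group): (5,X), (10,Y), (12,X), (13,X), (16,X), (16,Y), (17,Y), (18,Y), (20,Y), (21,X), (28,Y), (30,Y), (33,Y)
ranks: 5->1, 10->2, 12->3, 13->4, 16->5.5, 16->5.5, 17->7, 18->8, 20->9, 21->10, 28->11, 30->12, 33->13
Step 2: Rank sum for X: R1 = 1 + 3 + 4 + 5.5 + 10 = 23.5.
Step 3: U_X = R1 - n1(n1+1)/2 = 23.5 - 5*6/2 = 23.5 - 15 = 8.5.
       U_Y = n1*n2 - U_X = 40 - 8.5 = 31.5.
Step 4: Ties are present, so use the tie-corrected normal approximation (with continuity correction) for the p-value.
Step 5: p-value = 0.106864; compare to alpha = 0.05. fail to reject H0.

U_X = 8.5, p = 0.106864, fail to reject H0 at alpha = 0.05.


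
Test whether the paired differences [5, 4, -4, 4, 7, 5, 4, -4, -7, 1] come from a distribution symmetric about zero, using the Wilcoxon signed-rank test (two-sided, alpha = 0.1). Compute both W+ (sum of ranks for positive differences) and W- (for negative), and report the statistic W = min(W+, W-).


Step 1: Drop any zero differences (none here) and take |d_i|.
|d| = [5, 4, 4, 4, 7, 5, 4, 4, 7, 1]
Step 2: Midrank |d_i| (ties get averaged ranks).
ranks: |5|->7.5, |4|->4, |4|->4, |4|->4, |7|->9.5, |5|->7.5, |4|->4, |4|->4, |7|->9.5, |1|->1
Step 3: Attach original signs; sum ranks with positive sign and with negative sign.
W+ = 7.5 + 4 + 4 + 9.5 + 7.5 + 4 + 1 = 37.5
W- = 4 + 4 + 9.5 = 17.5
(Check: W+ + W- = 55 should equal n(n+1)/2 = 55.)
Step 4: Test statistic W = min(W+, W-) = 17.5.
Step 5: Ties in |d|, so use the tie-corrected normal approximation.
        E[W] = n(n+1)/4 = 10*11/4 = 27.5.
        Tie groups: |d|=4 (t=5), |d|=5 (t=2), |d|=7 (t=2); sum(t^3 - t) = 132.
        Var[W] = n(n+1)(2n+1)/24 - sum(t^3-t)/48 = 2310/24 - 132/48 = 93.5.
        z = (W - E[W]) / sqrt(Var[W]) = (17.5 - 27.5) / 9.6695 = -1.0342.
        Two-sided p = 2*Phi(z) = 0.301054.
Step 6: alpha = 0.1. fail to reject H0.

W+ = 37.5, W- = 17.5, W = min = 17.5, p = 0.301054, fail to reject H0.


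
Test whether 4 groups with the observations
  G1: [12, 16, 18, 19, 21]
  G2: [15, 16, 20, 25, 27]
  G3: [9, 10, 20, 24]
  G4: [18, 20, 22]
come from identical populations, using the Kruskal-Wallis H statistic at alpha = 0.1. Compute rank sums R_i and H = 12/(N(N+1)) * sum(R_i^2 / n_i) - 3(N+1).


Step 1: Combine all N = 17 observations and assign midranks.
sorted (value, group, rank): (9,G3,1), (10,G3,2), (12,G1,3), (15,G2,4), (16,G1,5.5), (16,G2,5.5), (18,G1,7.5), (18,G4,7.5), (19,G1,9), (20,G2,11), (20,G3,11), (20,G4,11), (21,G1,13), (22,G4,14), (24,G3,15), (25,G2,16), (27,G2,17)
Step 2: Sum ranks within each group.
R_1 = 38 (n_1 = 5)
R_2 = 53.5 (n_2 = 5)
R_3 = 29 (n_3 = 4)
R_4 = 32.5 (n_4 = 3)
Step 3: H = 12/(N(N+1)) * sum(R_i^2/n_i) - 3(N+1)
     = 12/(17*18) * (38^2/5 + 53.5^2/5 + 29^2/4 + 32.5^2/3) - 3*18
     = 0.039216 * 1423.58 - 54
     = 1.826797.
Step 4: Ties present; correction factor C = 1 - 36/(17^3 - 17) = 0.992647. Corrected H = 1.826797 / 0.992647 = 1.840329.
Step 5: Under H0, H ~ chi^2(3); p-value = 0.606198.
Step 6: alpha = 0.1. fail to reject H0.

H = 1.8403, df = 3, p = 0.606198, fail to reject H0.


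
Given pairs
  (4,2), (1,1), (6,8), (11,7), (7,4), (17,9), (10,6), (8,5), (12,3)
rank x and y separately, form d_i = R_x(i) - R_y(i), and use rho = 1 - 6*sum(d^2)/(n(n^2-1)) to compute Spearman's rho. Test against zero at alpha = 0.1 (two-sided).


Step 1: Rank x and y separately (midranks; no ties here).
rank(x): 4->2, 1->1, 6->3, 11->7, 7->4, 17->9, 10->6, 8->5, 12->8
rank(y): 2->2, 1->1, 8->8, 7->7, 4->4, 9->9, 6->6, 5->5, 3->3
Step 2: d_i = R_x(i) - R_y(i); compute d_i^2.
  (2-2)^2=0, (1-1)^2=0, (3-8)^2=25, (7-7)^2=0, (4-4)^2=0, (9-9)^2=0, (6-6)^2=0, (5-5)^2=0, (8-3)^2=25
sum(d^2) = 50.
Step 3: rho = 1 - 6*50 / (9*(9^2 - 1)) = 1 - 300/720 = 0.583333.
Step 4: Under H0, t = rho * sqrt((n-2)/(1-rho^2)) = 1.9001 ~ t(7).
Step 5: Two-sided p-value from the t-distribution with 7 df = 0.099186.
Step 6: alpha = 0.1. reject H0.

rho = 0.5833, p = 0.099186, reject H0 at alpha = 0.1.


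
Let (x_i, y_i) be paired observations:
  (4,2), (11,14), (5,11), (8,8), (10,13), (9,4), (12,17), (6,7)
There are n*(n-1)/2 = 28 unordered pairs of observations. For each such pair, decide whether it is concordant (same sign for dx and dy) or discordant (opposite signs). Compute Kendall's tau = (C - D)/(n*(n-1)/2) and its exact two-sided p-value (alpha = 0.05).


Step 1: Enumerate the 28 unordered pairs (i,j) with i<j and classify each by sign(x_j-x_i) * sign(y_j-y_i).
  (1,2):dx=+7,dy=+12->C; (1,3):dx=+1,dy=+9->C; (1,4):dx=+4,dy=+6->C; (1,5):dx=+6,dy=+11->C
  (1,6):dx=+5,dy=+2->C; (1,7):dx=+8,dy=+15->C; (1,8):dx=+2,dy=+5->C; (2,3):dx=-6,dy=-3->C
  (2,4):dx=-3,dy=-6->C; (2,5):dx=-1,dy=-1->C; (2,6):dx=-2,dy=-10->C; (2,7):dx=+1,dy=+3->C
  (2,8):dx=-5,dy=-7->C; (3,4):dx=+3,dy=-3->D; (3,5):dx=+5,dy=+2->C; (3,6):dx=+4,dy=-7->D
  (3,7):dx=+7,dy=+6->C; (3,8):dx=+1,dy=-4->D; (4,5):dx=+2,dy=+5->C; (4,6):dx=+1,dy=-4->D
  (4,7):dx=+4,dy=+9->C; (4,8):dx=-2,dy=-1->C; (5,6):dx=-1,dy=-9->C; (5,7):dx=+2,dy=+4->C
  (5,8):dx=-4,dy=-6->C; (6,7):dx=+3,dy=+13->C; (6,8):dx=-3,dy=+3->D; (7,8):dx=-6,dy=-10->C
Step 2: C = 23, D = 5, total pairs = 28.
Step 3: tau = (C - D)/(n(n-1)/2) = (23 - 5)/28 = 0.642857.
Step 4: Exact two-sided p-value (enumerate n! = 40320 permutations of y under H0): p = 0.031151.
Step 5: alpha = 0.05. reject H0.

tau_b = 0.6429 (C=23, D=5), p = 0.031151, reject H0.


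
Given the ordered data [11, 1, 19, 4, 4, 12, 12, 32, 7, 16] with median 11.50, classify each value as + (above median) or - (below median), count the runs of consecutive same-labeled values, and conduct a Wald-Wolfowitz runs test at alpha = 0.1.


Step 1: Compute median = 11.50; label A = above, B = below.
Labels in order: BBABBAAABA  (n_A = 5, n_B = 5)
Step 2: Count runs R = 6.
Step 3: Under H0 (random ordering), E[R] = 2*n_A*n_B/(n_A+n_B) + 1 = 2*5*5/10 + 1 = 6.0000.
        Var[R] = 2*n_A*n_B*(2*n_A*n_B - n_A - n_B) / ((n_A+n_B)^2 * (n_A+n_B-1)) = 2000/900 = 2.2222.
        SD[R] = 1.4907.
Step 4: R = E[R], so z = 0 with no continuity correction.
Step 5: Two-sided p-value via normal approximation = 2*(1 - Phi(|z|)) = 1.000000.
Step 6: alpha = 0.1. fail to reject H0.

R = 6, z = 0.0000, p = 1.000000, fail to reject H0.


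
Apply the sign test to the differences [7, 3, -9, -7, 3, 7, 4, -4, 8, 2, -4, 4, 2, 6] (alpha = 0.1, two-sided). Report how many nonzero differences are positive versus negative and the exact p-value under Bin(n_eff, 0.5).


Step 1: Discard zero differences. Original n = 14; n_eff = number of nonzero differences = 14.
Nonzero differences (with sign): +7, +3, -9, -7, +3, +7, +4, -4, +8, +2, -4, +4, +2, +6
Step 2: Count signs: positive = 10, negative = 4.
Step 3: Under H0: P(positive) = 0.5, so the number of positives S ~ Bin(14, 0.5).
Step 4: Two-sided exact p-value = sum of Bin(14,0.5) probabilities at or below the observed probability = 0.179565.
Step 5: alpha = 0.1. fail to reject H0.

n_eff = 14, pos = 10, neg = 4, p = 0.179565, fail to reject H0.


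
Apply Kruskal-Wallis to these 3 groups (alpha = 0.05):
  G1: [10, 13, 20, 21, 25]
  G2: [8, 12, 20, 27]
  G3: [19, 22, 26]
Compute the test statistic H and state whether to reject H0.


Step 1: Combine all N = 12 observations and assign midranks.
sorted (value, group, rank): (8,G2,1), (10,G1,2), (12,G2,3), (13,G1,4), (19,G3,5), (20,G1,6.5), (20,G2,6.5), (21,G1,8), (22,G3,9), (25,G1,10), (26,G3,11), (27,G2,12)
Step 2: Sum ranks within each group.
R_1 = 30.5 (n_1 = 5)
R_2 = 22.5 (n_2 = 4)
R_3 = 25 (n_3 = 3)
Step 3: H = 12/(N(N+1)) * sum(R_i^2/n_i) - 3(N+1)
     = 12/(12*13) * (30.5^2/5 + 22.5^2/4 + 25^2/3) - 3*13
     = 0.076923 * 520.946 - 39
     = 1.072756.
Step 4: Ties present; correction factor C = 1 - 6/(12^3 - 12) = 0.996503. Corrected H = 1.072756 / 0.996503 = 1.076520.
Step 5: Under H0, H ~ chi^2(2); p-value = 0.583763.
Step 6: alpha = 0.05. fail to reject H0.

H = 1.0765, df = 2, p = 0.583763, fail to reject H0.


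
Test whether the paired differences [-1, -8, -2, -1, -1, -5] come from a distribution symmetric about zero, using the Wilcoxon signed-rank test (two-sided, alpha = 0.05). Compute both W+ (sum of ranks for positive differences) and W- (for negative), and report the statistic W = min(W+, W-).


Step 1: Drop any zero differences (none here) and take |d_i|.
|d| = [1, 8, 2, 1, 1, 5]
Step 2: Midrank |d_i| (ties get averaged ranks).
ranks: |1|->2, |8|->6, |2|->4, |1|->2, |1|->2, |5|->5
Step 3: Attach original signs; sum ranks with positive sign and with negative sign.
W+ = 0 = 0
W- = 2 + 6 + 4 + 2 + 2 + 5 = 21
(Check: W+ + W- = 21 should equal n(n+1)/2 = 21.)
Step 4: Test statistic W = min(W+, W-) = 0.
Step 5: Ties in |d|, so use the tie-corrected normal approximation.
        E[W] = n(n+1)/4 = 6*7/4 = 10.5.
        Tie groups: |d|=1 (t=3); sum(t^3 - t) = 24.
        Var[W] = n(n+1)(2n+1)/24 - sum(t^3-t)/48 = 546/24 - 24/48 = 22.25.
        z = (W - E[W]) / sqrt(Var[W]) = (0 - 10.5) / 4.7170 = -2.2260.
        Two-sided p = 2*Phi(z) = 0.026014.
Step 6: alpha = 0.05. reject H0.

W+ = 0, W- = 21, W = min = 0, p = 0.026014, reject H0.


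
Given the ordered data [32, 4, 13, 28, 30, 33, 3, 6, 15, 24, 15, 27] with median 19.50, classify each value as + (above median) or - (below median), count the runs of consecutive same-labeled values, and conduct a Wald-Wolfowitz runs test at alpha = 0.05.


Step 1: Compute median = 19.50; label A = above, B = below.
Labels in order: ABBAAABBBABA  (n_A = 6, n_B = 6)
Step 2: Count runs R = 7.
Step 3: Under H0 (random ordering), E[R] = 2*n_A*n_B/(n_A+n_B) + 1 = 2*6*6/12 + 1 = 7.0000.
        Var[R] = 2*n_A*n_B*(2*n_A*n_B - n_A - n_B) / ((n_A+n_B)^2 * (n_A+n_B-1)) = 4320/1584 = 2.7273.
        SD[R] = 1.6514.
Step 4: R = E[R], so z = 0 with no continuity correction.
Step 5: Two-sided p-value via normal approximation = 2*(1 - Phi(|z|)) = 1.000000.
Step 6: alpha = 0.05. fail to reject H0.

R = 7, z = 0.0000, p = 1.000000, fail to reject H0.


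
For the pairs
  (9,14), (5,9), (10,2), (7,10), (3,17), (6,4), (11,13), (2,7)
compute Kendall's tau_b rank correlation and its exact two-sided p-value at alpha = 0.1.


Step 1: Enumerate the 28 unordered pairs (i,j) with i<j and classify each by sign(x_j-x_i) * sign(y_j-y_i).
  (1,2):dx=-4,dy=-5->C; (1,3):dx=+1,dy=-12->D; (1,4):dx=-2,dy=-4->C; (1,5):dx=-6,dy=+3->D
  (1,6):dx=-3,dy=-10->C; (1,7):dx=+2,dy=-1->D; (1,8):dx=-7,dy=-7->C; (2,3):dx=+5,dy=-7->D
  (2,4):dx=+2,dy=+1->C; (2,5):dx=-2,dy=+8->D; (2,6):dx=+1,dy=-5->D; (2,7):dx=+6,dy=+4->C
  (2,8):dx=-3,dy=-2->C; (3,4):dx=-3,dy=+8->D; (3,5):dx=-7,dy=+15->D; (3,6):dx=-4,dy=+2->D
  (3,7):dx=+1,dy=+11->C; (3,8):dx=-8,dy=+5->D; (4,5):dx=-4,dy=+7->D; (4,6):dx=-1,dy=-6->C
  (4,7):dx=+4,dy=+3->C; (4,8):dx=-5,dy=-3->C; (5,6):dx=+3,dy=-13->D; (5,7):dx=+8,dy=-4->D
  (5,8):dx=-1,dy=-10->C; (6,7):dx=+5,dy=+9->C; (6,8):dx=-4,dy=+3->D; (7,8):dx=-9,dy=-6->C
Step 2: C = 14, D = 14, total pairs = 28.
Step 3: tau = (C - D)/(n(n-1)/2) = (14 - 14)/28 = 0.000000.
Step 4: Exact two-sided p-value (enumerate n! = 40320 permutations of y under H0): p = 1.000000.
Step 5: alpha = 0.1. fail to reject H0.

tau_b = 0.0000 (C=14, D=14), p = 1.000000, fail to reject H0.


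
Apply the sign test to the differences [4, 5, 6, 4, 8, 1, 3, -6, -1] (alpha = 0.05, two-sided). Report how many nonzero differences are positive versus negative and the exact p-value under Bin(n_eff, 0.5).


Step 1: Discard zero differences. Original n = 9; n_eff = number of nonzero differences = 9.
Nonzero differences (with sign): +4, +5, +6, +4, +8, +1, +3, -6, -1
Step 2: Count signs: positive = 7, negative = 2.
Step 3: Under H0: P(positive) = 0.5, so the number of positives S ~ Bin(9, 0.5).
Step 4: Two-sided exact p-value = sum of Bin(9,0.5) probabilities at or below the observed probability = 0.179688.
Step 5: alpha = 0.05. fail to reject H0.

n_eff = 9, pos = 7, neg = 2, p = 0.179688, fail to reject H0.


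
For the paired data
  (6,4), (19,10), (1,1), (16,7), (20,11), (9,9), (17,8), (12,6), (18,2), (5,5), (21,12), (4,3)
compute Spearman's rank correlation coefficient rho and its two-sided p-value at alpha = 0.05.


Step 1: Rank x and y separately (midranks; no ties here).
rank(x): 6->4, 19->10, 1->1, 16->7, 20->11, 9->5, 17->8, 12->6, 18->9, 5->3, 21->12, 4->2
rank(y): 4->4, 10->10, 1->1, 7->7, 11->11, 9->9, 8->8, 6->6, 2->2, 5->5, 12->12, 3->3
Step 2: d_i = R_x(i) - R_y(i); compute d_i^2.
  (4-4)^2=0, (10-10)^2=0, (1-1)^2=0, (7-7)^2=0, (11-11)^2=0, (5-9)^2=16, (8-8)^2=0, (6-6)^2=0, (9-2)^2=49, (3-5)^2=4, (12-12)^2=0, (2-3)^2=1
sum(d^2) = 70.
Step 3: rho = 1 - 6*70 / (12*(12^2 - 1)) = 1 - 420/1716 = 0.755245.
Step 4: Under H0, t = rho * sqrt((n-2)/(1-rho^2)) = 3.6438 ~ t(10).
Step 5: Two-sided p-value from the t-distribution with 10 df = 0.004508.
Step 6: alpha = 0.05. reject H0.

rho = 0.7552, p = 0.004508, reject H0 at alpha = 0.05.


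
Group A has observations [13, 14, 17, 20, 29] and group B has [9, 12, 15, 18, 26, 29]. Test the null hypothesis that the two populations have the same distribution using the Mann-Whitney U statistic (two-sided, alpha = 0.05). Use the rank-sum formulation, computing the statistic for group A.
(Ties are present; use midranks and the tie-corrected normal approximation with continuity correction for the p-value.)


Step 1: Combine and sort all 11 observations; assign midranks.
sorted (value, group): (9,Y), (12,Y), (13,X), (14,X), (15,Y), (17,X), (18,Y), (20,X), (26,Y), (29,X), (29,Y)
ranks: 9->1, 12->2, 13->3, 14->4, 15->5, 17->6, 18->7, 20->8, 26->9, 29->10.5, 29->10.5
Step 2: Rank sum for X: R1 = 3 + 4 + 6 + 8 + 10.5 = 31.5.
Step 3: U_X = R1 - n1(n1+1)/2 = 31.5 - 5*6/2 = 31.5 - 15 = 16.5.
       U_Y = n1*n2 - U_X = 30 - 16.5 = 13.5.
Step 4: Ties are present, so use the tie-corrected normal approximation (with continuity correction) for the p-value.
Step 5: p-value = 0.854805; compare to alpha = 0.05. fail to reject H0.

U_X = 16.5, p = 0.854805, fail to reject H0 at alpha = 0.05.


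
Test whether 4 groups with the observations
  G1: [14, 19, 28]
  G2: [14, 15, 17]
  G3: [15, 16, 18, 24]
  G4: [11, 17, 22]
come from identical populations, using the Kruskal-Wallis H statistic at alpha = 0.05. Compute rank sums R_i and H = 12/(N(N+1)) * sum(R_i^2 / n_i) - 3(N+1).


Step 1: Combine all N = 13 observations and assign midranks.
sorted (value, group, rank): (11,G4,1), (14,G1,2.5), (14,G2,2.5), (15,G2,4.5), (15,G3,4.5), (16,G3,6), (17,G2,7.5), (17,G4,7.5), (18,G3,9), (19,G1,10), (22,G4,11), (24,G3,12), (28,G1,13)
Step 2: Sum ranks within each group.
R_1 = 25.5 (n_1 = 3)
R_2 = 14.5 (n_2 = 3)
R_3 = 31.5 (n_3 = 4)
R_4 = 19.5 (n_4 = 3)
Step 3: H = 12/(N(N+1)) * sum(R_i^2/n_i) - 3(N+1)
     = 12/(13*14) * (25.5^2/3 + 14.5^2/3 + 31.5^2/4 + 19.5^2/3) - 3*14
     = 0.065934 * 661.646 - 42
     = 1.625000.
Step 4: Ties present; correction factor C = 1 - 18/(13^3 - 13) = 0.991758. Corrected H = 1.625000 / 0.991758 = 1.638504.
Step 5: Under H0, H ~ chi^2(3); p-value = 0.650691.
Step 6: alpha = 0.05. fail to reject H0.

H = 1.6385, df = 3, p = 0.650691, fail to reject H0.


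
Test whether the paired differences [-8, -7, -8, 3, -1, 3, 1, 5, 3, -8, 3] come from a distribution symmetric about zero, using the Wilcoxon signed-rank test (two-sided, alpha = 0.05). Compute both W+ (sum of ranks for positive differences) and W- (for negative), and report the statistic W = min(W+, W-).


Step 1: Drop any zero differences (none here) and take |d_i|.
|d| = [8, 7, 8, 3, 1, 3, 1, 5, 3, 8, 3]
Step 2: Midrank |d_i| (ties get averaged ranks).
ranks: |8|->10, |7|->8, |8|->10, |3|->4.5, |1|->1.5, |3|->4.5, |1|->1.5, |5|->7, |3|->4.5, |8|->10, |3|->4.5
Step 3: Attach original signs; sum ranks with positive sign and with negative sign.
W+ = 4.5 + 4.5 + 1.5 + 7 + 4.5 + 4.5 = 26.5
W- = 10 + 8 + 10 + 1.5 + 10 = 39.5
(Check: W+ + W- = 66 should equal n(n+1)/2 = 66.)
Step 4: Test statistic W = min(W+, W-) = 26.5.
Step 5: Ties in |d|, so use the tie-corrected normal approximation.
        E[W] = n(n+1)/4 = 11*12/4 = 33.
        Tie groups: |d|=1 (t=2), |d|=3 (t=4), |d|=8 (t=3); sum(t^3 - t) = 90.
        Var[W] = n(n+1)(2n+1)/24 - sum(t^3-t)/48 = 3036/24 - 90/48 = 124.625.
        z = (W - E[W]) / sqrt(Var[W]) = (26.5 - 33) / 11.1636 = -0.5823.
        Two-sided p = 2*Phi(z) = 0.560397.
Step 6: alpha = 0.05. fail to reject H0.

W+ = 26.5, W- = 39.5, W = min = 26.5, p = 0.560397, fail to reject H0.


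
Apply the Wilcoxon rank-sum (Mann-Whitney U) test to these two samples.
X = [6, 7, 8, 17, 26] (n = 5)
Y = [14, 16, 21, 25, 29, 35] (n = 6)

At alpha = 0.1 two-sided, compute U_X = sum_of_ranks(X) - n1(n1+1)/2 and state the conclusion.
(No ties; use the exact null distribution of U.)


Step 1: Combine and sort all 11 observations; assign midranks.
sorted (value, group): (6,X), (7,X), (8,X), (14,Y), (16,Y), (17,X), (21,Y), (25,Y), (26,X), (29,Y), (35,Y)
ranks: 6->1, 7->2, 8->3, 14->4, 16->5, 17->6, 21->7, 25->8, 26->9, 29->10, 35->11
Step 2: Rank sum for X: R1 = 1 + 2 + 3 + 6 + 9 = 21.
Step 3: U_X = R1 - n1(n1+1)/2 = 21 - 5*6/2 = 21 - 15 = 6.
       U_Y = n1*n2 - U_X = 30 - 6 = 24.
Step 4: No ties, so the exact null distribution of U (based on enumerating the C(11,5) = 462 equally likely rank assignments) gives the two-sided p-value.
Step 5: p-value = 0.125541; compare to alpha = 0.1. fail to reject H0.

U_X = 6, p = 0.125541, fail to reject H0 at alpha = 0.1.


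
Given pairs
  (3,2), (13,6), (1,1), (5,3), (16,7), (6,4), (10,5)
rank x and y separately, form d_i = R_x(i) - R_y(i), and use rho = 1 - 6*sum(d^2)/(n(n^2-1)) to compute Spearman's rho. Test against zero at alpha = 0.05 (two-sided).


Step 1: Rank x and y separately (midranks; no ties here).
rank(x): 3->2, 13->6, 1->1, 5->3, 16->7, 6->4, 10->5
rank(y): 2->2, 6->6, 1->1, 3->3, 7->7, 4->4, 5->5
Step 2: d_i = R_x(i) - R_y(i); compute d_i^2.
  (2-2)^2=0, (6-6)^2=0, (1-1)^2=0, (3-3)^2=0, (7-7)^2=0, (4-4)^2=0, (5-5)^2=0
sum(d^2) = 0.
Step 3: rho = 1 - 6*0 / (7*(7^2 - 1)) = 1 - 0/336 = 1.000000.
Step 5: Two-sided p-value from the t-distribution with 5 df = 0.000000.
Step 6: alpha = 0.05. reject H0.

rho = 1.0000, p = 0.000000, reject H0 at alpha = 0.05.


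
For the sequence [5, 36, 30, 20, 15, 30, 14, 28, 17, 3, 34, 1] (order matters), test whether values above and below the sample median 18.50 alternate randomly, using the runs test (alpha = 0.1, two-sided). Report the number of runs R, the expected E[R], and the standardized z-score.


Step 1: Compute median = 18.50; label A = above, B = below.
Labels in order: BAAABABABBAB  (n_A = 6, n_B = 6)
Step 2: Count runs R = 9.
Step 3: Under H0 (random ordering), E[R] = 2*n_A*n_B/(n_A+n_B) + 1 = 2*6*6/12 + 1 = 7.0000.
        Var[R] = 2*n_A*n_B*(2*n_A*n_B - n_A - n_B) / ((n_A+n_B)^2 * (n_A+n_B-1)) = 4320/1584 = 2.7273.
        SD[R] = 1.6514.
Step 4: Continuity-corrected z = (R - 0.5 - E[R]) / SD[R] = (9 - 0.5 - 7.0000) / 1.6514 = 0.9083.
Step 5: Two-sided p-value via normal approximation = 2*(1 - Phi(|z|)) = 0.363722.
Step 6: alpha = 0.1. fail to reject H0.

R = 9, z = 0.9083, p = 0.363722, fail to reject H0.


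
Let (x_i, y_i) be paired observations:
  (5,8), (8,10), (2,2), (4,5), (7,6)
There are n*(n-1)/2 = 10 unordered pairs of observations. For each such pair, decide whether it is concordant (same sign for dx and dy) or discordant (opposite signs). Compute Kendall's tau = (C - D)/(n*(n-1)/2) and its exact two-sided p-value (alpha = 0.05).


Step 1: Enumerate the 10 unordered pairs (i,j) with i<j and classify each by sign(x_j-x_i) * sign(y_j-y_i).
  (1,2):dx=+3,dy=+2->C; (1,3):dx=-3,dy=-6->C; (1,4):dx=-1,dy=-3->C; (1,5):dx=+2,dy=-2->D
  (2,3):dx=-6,dy=-8->C; (2,4):dx=-4,dy=-5->C; (2,5):dx=-1,dy=-4->C; (3,4):dx=+2,dy=+3->C
  (3,5):dx=+5,dy=+4->C; (4,5):dx=+3,dy=+1->C
Step 2: C = 9, D = 1, total pairs = 10.
Step 3: tau = (C - D)/(n(n-1)/2) = (9 - 1)/10 = 0.800000.
Step 4: Exact two-sided p-value (enumerate n! = 120 permutations of y under H0): p = 0.083333.
Step 5: alpha = 0.05. fail to reject H0.

tau_b = 0.8000 (C=9, D=1), p = 0.083333, fail to reject H0.


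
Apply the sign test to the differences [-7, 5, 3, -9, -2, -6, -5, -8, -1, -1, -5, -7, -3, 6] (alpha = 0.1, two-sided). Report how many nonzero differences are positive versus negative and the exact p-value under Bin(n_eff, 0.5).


Step 1: Discard zero differences. Original n = 14; n_eff = number of nonzero differences = 14.
Nonzero differences (with sign): -7, +5, +3, -9, -2, -6, -5, -8, -1, -1, -5, -7, -3, +6
Step 2: Count signs: positive = 3, negative = 11.
Step 3: Under H0: P(positive) = 0.5, so the number of positives S ~ Bin(14, 0.5).
Step 4: Two-sided exact p-value = sum of Bin(14,0.5) probabilities at or below the observed probability = 0.057373.
Step 5: alpha = 0.1. reject H0.

n_eff = 14, pos = 3, neg = 11, p = 0.057373, reject H0.


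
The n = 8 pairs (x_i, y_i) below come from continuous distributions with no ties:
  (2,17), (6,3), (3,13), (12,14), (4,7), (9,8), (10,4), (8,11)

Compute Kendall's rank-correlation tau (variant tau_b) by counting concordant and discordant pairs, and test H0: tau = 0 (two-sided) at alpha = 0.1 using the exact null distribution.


Step 1: Enumerate the 28 unordered pairs (i,j) with i<j and classify each by sign(x_j-x_i) * sign(y_j-y_i).
  (1,2):dx=+4,dy=-14->D; (1,3):dx=+1,dy=-4->D; (1,4):dx=+10,dy=-3->D; (1,5):dx=+2,dy=-10->D
  (1,6):dx=+7,dy=-9->D; (1,7):dx=+8,dy=-13->D; (1,8):dx=+6,dy=-6->D; (2,3):dx=-3,dy=+10->D
  (2,4):dx=+6,dy=+11->C; (2,5):dx=-2,dy=+4->D; (2,6):dx=+3,dy=+5->C; (2,7):dx=+4,dy=+1->C
  (2,8):dx=+2,dy=+8->C; (3,4):dx=+9,dy=+1->C; (3,5):dx=+1,dy=-6->D; (3,6):dx=+6,dy=-5->D
  (3,7):dx=+7,dy=-9->D; (3,8):dx=+5,dy=-2->D; (4,5):dx=-8,dy=-7->C; (4,6):dx=-3,dy=-6->C
  (4,7):dx=-2,dy=-10->C; (4,8):dx=-4,dy=-3->C; (5,6):dx=+5,dy=+1->C; (5,7):dx=+6,dy=-3->D
  (5,8):dx=+4,dy=+4->C; (6,7):dx=+1,dy=-4->D; (6,8):dx=-1,dy=+3->D; (7,8):dx=-2,dy=+7->D
Step 2: C = 11, D = 17, total pairs = 28.
Step 3: tau = (C - D)/(n(n-1)/2) = (11 - 17)/28 = -0.214286.
Step 4: Exact two-sided p-value (enumerate n! = 40320 permutations of y under H0): p = 0.548413.
Step 5: alpha = 0.1. fail to reject H0.

tau_b = -0.2143 (C=11, D=17), p = 0.548413, fail to reject H0.
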